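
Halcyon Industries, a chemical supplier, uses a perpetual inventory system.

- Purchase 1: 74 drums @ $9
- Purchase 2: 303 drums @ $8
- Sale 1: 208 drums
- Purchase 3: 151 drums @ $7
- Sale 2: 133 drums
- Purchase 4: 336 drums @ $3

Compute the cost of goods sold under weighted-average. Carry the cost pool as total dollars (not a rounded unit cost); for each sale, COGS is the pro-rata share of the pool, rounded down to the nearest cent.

After Purchase 1: 74 on hand, pool $666.00 (≈ $9.0000 each)
After Purchase 2: 377 on hand, pool $3,090.00 (≈ $8.1963 each)
Sale 1, sell 208: 208/377 × $3,090.00 → $1,704.82
After Purchase 3: 320 on hand, pool $2,442.18 (≈ $7.6318 each)
Sale 2, sell 133: 133/320 × $2,442.18 → $1,015.03
After Purchase 4: 523 on hand, pool $2,435.15 (≈ $4.6561 each)
Total COGS = $1,704.82 + $1,015.03 = $2,719.85
Ending inventory (cost pool remaining) = $2,435.15

COGS = $2,719.85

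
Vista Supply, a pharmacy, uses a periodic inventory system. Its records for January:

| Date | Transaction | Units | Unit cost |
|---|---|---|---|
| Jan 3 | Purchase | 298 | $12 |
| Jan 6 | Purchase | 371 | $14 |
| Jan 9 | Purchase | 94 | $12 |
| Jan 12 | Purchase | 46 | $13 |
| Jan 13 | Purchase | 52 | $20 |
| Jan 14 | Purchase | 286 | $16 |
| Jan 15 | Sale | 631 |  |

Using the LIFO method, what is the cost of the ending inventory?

Jan 15, 631 sold [LIFO — newest first]: 286 @ $16 + 52 @ $20 + 46 @ $13 + 94 @ $12 + 153 @ $14 = $9,484
Ending inventory: 298 @ $12 + 218 @ $14 = $6,628

Ending inventory = $6,628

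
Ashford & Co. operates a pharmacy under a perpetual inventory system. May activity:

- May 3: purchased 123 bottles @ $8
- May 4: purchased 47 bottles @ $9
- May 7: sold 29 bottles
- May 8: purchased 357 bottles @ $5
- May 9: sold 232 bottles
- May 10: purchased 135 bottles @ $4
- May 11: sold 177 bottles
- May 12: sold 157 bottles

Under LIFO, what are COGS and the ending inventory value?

May 7, 29 sold [LIFO — newest first]: 29 @ $9 = $261
May 9, 232 sold [LIFO — newest first]: 232 @ $5 = $1,160
May 11, 177 sold [LIFO — newest first]: 135 @ $4 + 42 @ $5 = $750
May 12, 157 sold [LIFO — newest first]: 83 @ $5 + 18 @ $9 + 56 @ $8 = $1,025
Total COGS = $261 + $1,160 + $750 + $1,025 = $3,196
Ending inventory: 67 @ $8 = $536

COGS = $3,196; ending inventory = $536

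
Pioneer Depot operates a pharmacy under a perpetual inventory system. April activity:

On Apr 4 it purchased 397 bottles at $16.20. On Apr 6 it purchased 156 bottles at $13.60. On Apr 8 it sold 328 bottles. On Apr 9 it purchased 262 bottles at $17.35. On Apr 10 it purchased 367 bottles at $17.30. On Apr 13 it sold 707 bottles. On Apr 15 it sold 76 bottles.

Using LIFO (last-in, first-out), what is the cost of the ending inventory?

Ending inventory = $1,150.20

Apr 8, 328 sold [LIFO — newest first]: 156 @ $13.60 + 172 @ $16.20 = $4,908.00
Apr 13, 707 sold [LIFO — newest first]: 367 @ $17.30 + 262 @ $17.35 + 78 @ $16.20 = $12,158.40
Apr 15, 76 sold [LIFO — newest first]: 76 @ $16.20 = $1,231.20
Total COGS = $4,908.00 + $12,158.40 + $1,231.20 = $18,297.60
Ending inventory: 71 @ $16.20 = $1,150.20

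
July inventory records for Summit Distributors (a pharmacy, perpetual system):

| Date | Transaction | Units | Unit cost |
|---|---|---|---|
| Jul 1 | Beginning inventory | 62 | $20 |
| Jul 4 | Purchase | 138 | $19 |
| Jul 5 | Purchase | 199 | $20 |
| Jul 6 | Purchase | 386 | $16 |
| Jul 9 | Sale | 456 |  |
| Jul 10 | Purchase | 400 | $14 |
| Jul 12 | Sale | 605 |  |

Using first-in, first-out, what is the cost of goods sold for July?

COGS = $17,882

Jul 9, 456 sold [FIFO — oldest first]: 62 @ $20 + 138 @ $19 + 199 @ $20 + 57 @ $16 = $8,754
Jul 12, 605 sold [FIFO — oldest first]: 329 @ $16 + 276 @ $14 = $9,128
Total COGS = $8,754 + $9,128 = $17,882
Ending inventory: 124 @ $14 = $1,736
Check: goods available $19,618 = COGS $17,882 + ending $1,736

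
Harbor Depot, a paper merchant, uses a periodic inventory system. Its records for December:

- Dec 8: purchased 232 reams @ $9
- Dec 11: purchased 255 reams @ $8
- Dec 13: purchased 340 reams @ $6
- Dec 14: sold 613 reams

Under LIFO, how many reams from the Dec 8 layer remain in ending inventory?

Dec 14, 613 sold [LIFO — newest first]: 340 @ $6 + 255 @ $8 + 18 @ $9 = $4,242
Ending inventory: 214 @ $9 = $1,926

214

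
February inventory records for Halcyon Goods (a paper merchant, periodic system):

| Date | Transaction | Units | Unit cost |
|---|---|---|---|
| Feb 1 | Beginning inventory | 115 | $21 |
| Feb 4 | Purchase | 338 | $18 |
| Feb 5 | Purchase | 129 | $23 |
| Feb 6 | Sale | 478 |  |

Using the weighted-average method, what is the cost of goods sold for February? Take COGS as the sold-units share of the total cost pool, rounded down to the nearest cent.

Feb 6, sell 478: 478/582 × $11,466.00 → $9,417.09
Ending inventory (cost pool remaining) = $2,048.91

COGS = $9,417.09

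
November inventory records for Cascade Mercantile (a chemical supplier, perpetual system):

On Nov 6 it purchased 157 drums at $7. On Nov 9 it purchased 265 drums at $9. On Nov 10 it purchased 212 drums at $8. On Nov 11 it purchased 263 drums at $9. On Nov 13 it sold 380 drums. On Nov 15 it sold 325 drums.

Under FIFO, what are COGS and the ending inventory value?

Nov 13, 380 sold [FIFO — oldest first]: 157 @ $7 + 223 @ $9 = $3,106
Nov 15, 325 sold [FIFO — oldest first]: 42 @ $9 + 212 @ $8 + 71 @ $9 = $2,713
Total COGS = $3,106 + $2,713 = $5,819
Ending inventory: 192 @ $9 = $1,728

COGS = $5,819; ending inventory = $1,728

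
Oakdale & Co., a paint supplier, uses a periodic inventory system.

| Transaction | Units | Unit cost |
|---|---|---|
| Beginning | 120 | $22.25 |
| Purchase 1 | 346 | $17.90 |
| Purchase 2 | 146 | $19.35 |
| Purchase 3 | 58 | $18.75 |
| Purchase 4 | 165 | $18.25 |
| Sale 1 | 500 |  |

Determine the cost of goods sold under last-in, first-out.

COGS = $9,268.75

Sale 1 (500) [LIFO — newest first]: 165 @ $18.25 + 58 @ $18.75 + 146 @ $19.35 + 131 @ $17.90 = $9,268.75
Ending inventory: 120 @ $22.25 + 215 @ $17.90 = $6,518.50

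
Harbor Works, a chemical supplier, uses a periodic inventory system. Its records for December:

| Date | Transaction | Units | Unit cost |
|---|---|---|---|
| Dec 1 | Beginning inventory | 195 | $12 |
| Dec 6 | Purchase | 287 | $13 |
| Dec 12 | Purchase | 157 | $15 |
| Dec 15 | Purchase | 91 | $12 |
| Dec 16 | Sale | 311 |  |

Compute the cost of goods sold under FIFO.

COGS = $3,848

Dec 16, 311 sold [FIFO — oldest first]: 195 @ $12 + 116 @ $13 = $3,848
Ending inventory: 171 @ $13 + 157 @ $15 + 91 @ $12 = $5,670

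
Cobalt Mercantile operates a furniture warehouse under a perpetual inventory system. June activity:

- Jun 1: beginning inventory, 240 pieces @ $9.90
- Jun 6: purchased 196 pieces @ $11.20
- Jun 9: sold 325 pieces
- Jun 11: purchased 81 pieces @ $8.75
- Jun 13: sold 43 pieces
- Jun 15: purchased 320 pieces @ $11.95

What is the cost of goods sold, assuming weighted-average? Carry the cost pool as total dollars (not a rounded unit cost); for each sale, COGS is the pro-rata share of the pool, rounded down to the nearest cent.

After Jun 1: 240 on hand, pool $2,376.00 (≈ $9.9000 each)
After Jun 6: 436 on hand, pool $4,571.20 (≈ $10.4844 each)
Jun 9, sell 325: 325/436 × $4,571.20 → $3,407.43
After Jun 11: 192 on hand, pool $1,872.52 (≈ $9.7527 each)
Jun 13, sell 43: 43/192 × $1,872.52 → $419.36
After Jun 15: 469 on hand, pool $5,277.16 (≈ $11.2519 each)
Total COGS = $3,407.43 + $419.36 = $3,826.79
Ending inventory (cost pool remaining) = $5,277.16

COGS = $3,826.79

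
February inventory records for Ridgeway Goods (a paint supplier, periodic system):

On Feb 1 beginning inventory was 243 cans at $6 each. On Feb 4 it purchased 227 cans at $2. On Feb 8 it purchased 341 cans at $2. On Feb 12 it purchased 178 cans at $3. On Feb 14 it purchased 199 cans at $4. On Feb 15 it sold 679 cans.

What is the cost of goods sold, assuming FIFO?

Feb 15, 679 sold [FIFO — oldest first]: 243 @ $6 + 227 @ $2 + 209 @ $2 = $2,330
Ending inventory: 132 @ $2 + 178 @ $3 + 199 @ $4 = $1,594
Check: goods available $3,924 = COGS $2,330 + ending $1,594

COGS = $2,330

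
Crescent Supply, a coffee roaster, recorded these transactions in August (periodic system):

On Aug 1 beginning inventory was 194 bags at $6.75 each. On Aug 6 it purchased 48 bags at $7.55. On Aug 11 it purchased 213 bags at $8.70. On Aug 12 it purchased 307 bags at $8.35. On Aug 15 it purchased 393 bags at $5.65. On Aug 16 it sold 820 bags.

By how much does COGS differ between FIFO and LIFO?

$588.25

FIFO COGS: 194 @ $6.75 + 48 @ $7.55 + 213 @ $8.70 + 307 @ $8.35 + 58 @ $5.65 = $6,416.15
LIFO COGS: 393 @ $5.65 + 307 @ $8.35 + 120 @ $8.70 = $5,827.90
Difference = |$6,416.15 − $5,827.90| = $588.25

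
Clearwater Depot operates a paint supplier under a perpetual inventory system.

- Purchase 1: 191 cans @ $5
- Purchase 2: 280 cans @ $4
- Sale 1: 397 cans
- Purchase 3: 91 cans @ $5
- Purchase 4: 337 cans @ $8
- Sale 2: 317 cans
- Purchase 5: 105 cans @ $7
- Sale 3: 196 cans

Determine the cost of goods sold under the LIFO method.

COGS = $5,491

Sale 1 (397) [LIFO — newest first]: 280 @ $4 + 117 @ $5 = $1,705
Sale 2 (317) [LIFO — newest first]: 317 @ $8 = $2,536
Sale 3 (196) [LIFO — newest first]: 105 @ $7 + 20 @ $8 + 71 @ $5 = $1,250
Total COGS = $1,705 + $2,536 + $1,250 = $5,491
Ending inventory: 74 @ $5 + 20 @ $5 = $470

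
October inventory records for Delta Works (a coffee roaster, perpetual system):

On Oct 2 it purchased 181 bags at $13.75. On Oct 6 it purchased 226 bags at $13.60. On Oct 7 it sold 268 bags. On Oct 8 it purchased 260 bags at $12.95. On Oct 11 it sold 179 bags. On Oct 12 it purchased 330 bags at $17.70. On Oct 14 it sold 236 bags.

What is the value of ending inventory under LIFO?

Ending inventory = $4,624.00

Oct 7, 268 sold [LIFO — newest first]: 226 @ $13.60 + 42 @ $13.75 = $3,651.10
Oct 11, 179 sold [LIFO — newest first]: 179 @ $12.95 = $2,318.05
Oct 14, 236 sold [LIFO — newest first]: 236 @ $17.70 = $4,177.20
Total COGS = $3,651.10 + $2,318.05 + $4,177.20 = $10,146.35
Ending inventory: 139 @ $13.75 + 81 @ $12.95 + 94 @ $17.70 = $4,624.00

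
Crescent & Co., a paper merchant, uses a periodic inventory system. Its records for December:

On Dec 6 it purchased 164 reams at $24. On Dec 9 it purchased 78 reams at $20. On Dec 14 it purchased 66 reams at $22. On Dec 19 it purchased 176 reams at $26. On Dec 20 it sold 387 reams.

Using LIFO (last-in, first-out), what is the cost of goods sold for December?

COGS = $9,196

Dec 20, 387 sold [LIFO — newest first]: 176 @ $26 + 66 @ $22 + 78 @ $20 + 67 @ $24 = $9,196
Ending inventory: 97 @ $24 = $2,328
Check: goods available $11,524 = COGS $9,196 + ending $2,328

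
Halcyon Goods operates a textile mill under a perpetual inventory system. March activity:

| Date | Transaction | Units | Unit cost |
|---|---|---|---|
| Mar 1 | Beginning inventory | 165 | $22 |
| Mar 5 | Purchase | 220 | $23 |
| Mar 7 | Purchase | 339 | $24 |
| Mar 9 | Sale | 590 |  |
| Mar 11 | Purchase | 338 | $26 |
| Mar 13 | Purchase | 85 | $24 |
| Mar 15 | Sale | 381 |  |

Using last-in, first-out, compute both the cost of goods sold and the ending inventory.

Mar 9, 590 sold [LIFO — newest first]: 339 @ $24 + 220 @ $23 + 31 @ $22 = $13,878
Mar 15, 381 sold [LIFO — newest first]: 85 @ $24 + 296 @ $26 = $9,736
Total COGS = $13,878 + $9,736 = $23,614
Ending inventory: 134 @ $22 + 42 @ $26 = $4,040

COGS = $23,614; ending inventory = $4,040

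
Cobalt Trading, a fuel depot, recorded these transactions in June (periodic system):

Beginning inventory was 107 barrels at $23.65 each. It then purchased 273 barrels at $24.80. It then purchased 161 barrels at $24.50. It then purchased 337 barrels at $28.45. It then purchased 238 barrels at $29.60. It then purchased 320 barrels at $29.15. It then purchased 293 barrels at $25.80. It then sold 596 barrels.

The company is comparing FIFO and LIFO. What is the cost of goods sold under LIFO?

FIFO COGS: 107 @ $23.65 + 273 @ $24.80 + 161 @ $24.50 + 55 @ $28.45 = $14,810.20
LIFO COGS: 293 @ $25.80 + 303 @ $29.15 = $16,391.85

COGS = $16,391.85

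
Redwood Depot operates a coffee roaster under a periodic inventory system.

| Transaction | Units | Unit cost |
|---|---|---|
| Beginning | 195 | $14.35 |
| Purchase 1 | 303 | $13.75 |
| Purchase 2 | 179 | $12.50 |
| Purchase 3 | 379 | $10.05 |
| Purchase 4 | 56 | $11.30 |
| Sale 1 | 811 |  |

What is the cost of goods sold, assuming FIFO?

COGS = $10,548.70

Sale 1 (811) [FIFO — oldest first]: 195 @ $14.35 + 303 @ $13.75 + 179 @ $12.50 + 134 @ $10.05 = $10,548.70
Ending inventory: 245 @ $10.05 + 56 @ $11.30 = $3,095.05
Check: goods available $13,643.75 = COGS $10,548.70 + ending $3,095.05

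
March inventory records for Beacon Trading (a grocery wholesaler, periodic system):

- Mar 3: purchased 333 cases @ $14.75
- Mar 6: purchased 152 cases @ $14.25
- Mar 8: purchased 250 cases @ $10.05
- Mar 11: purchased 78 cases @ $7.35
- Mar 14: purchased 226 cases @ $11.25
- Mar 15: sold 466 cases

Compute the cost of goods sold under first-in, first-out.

Mar 15, 466 sold [FIFO — oldest first]: 333 @ $14.75 + 133 @ $14.25 = $6,807.00
Ending inventory: 19 @ $14.25 + 250 @ $10.05 + 78 @ $7.35 + 226 @ $11.25 = $5,899.05

COGS = $6,807.00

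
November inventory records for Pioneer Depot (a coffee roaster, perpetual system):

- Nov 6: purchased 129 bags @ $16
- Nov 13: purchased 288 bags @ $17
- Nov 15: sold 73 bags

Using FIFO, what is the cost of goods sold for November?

Nov 15, 73 sold [FIFO — oldest first]: 73 @ $16 = $1,168
Ending inventory: 56 @ $16 + 288 @ $17 = $5,792
Check: goods available $6,960 = COGS $1,168 + ending $5,792

COGS = $1,168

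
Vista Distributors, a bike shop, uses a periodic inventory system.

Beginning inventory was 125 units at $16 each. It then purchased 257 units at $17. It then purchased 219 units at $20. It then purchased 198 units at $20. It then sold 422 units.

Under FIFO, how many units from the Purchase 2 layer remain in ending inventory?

Sale 1 (422) [FIFO — oldest first]: 125 @ $16 + 257 @ $17 + 40 @ $20 = $7,169
Ending inventory: 179 @ $20 + 198 @ $20 = $7,540
Check: goods available $14,709 = COGS $7,169 + ending $7,540

179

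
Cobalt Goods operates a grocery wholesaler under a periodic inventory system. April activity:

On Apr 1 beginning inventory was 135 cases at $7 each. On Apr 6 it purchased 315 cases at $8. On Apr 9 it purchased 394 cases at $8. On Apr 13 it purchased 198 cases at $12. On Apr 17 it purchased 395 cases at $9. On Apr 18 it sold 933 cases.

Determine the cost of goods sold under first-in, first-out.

COGS = $7,685

Apr 18, 933 sold [FIFO — oldest first]: 135 @ $7 + 315 @ $8 + 394 @ $8 + 89 @ $12 = $7,685
Ending inventory: 109 @ $12 + 395 @ $9 = $4,863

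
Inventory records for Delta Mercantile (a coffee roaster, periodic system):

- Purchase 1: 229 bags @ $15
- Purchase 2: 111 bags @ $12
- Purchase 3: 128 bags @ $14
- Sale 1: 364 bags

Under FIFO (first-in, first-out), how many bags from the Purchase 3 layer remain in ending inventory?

104

Sale 1 (364) [FIFO — oldest first]: 229 @ $15 + 111 @ $12 + 24 @ $14 = $5,103
Ending inventory: 104 @ $14 = $1,456
Check: goods available $6,559 = COGS $5,103 + ending $1,456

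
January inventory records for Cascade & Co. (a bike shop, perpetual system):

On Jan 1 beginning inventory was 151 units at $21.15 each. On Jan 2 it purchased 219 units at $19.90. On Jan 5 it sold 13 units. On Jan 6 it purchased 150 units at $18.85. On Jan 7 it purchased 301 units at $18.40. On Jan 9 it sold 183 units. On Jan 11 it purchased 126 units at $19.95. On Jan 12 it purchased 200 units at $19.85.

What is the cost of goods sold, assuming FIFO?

COGS = $4,089.15

Jan 5, 13 sold [FIFO — oldest first]: 13 @ $21.15 = $274.95
Jan 9, 183 sold [FIFO — oldest first]: 138 @ $21.15 + 45 @ $19.90 = $3,814.20
Total COGS = $274.95 + $3,814.20 = $4,089.15
Ending inventory: 174 @ $19.90 + 150 @ $18.85 + 301 @ $18.40 + 126 @ $19.95 + 200 @ $19.85 = $18,312.20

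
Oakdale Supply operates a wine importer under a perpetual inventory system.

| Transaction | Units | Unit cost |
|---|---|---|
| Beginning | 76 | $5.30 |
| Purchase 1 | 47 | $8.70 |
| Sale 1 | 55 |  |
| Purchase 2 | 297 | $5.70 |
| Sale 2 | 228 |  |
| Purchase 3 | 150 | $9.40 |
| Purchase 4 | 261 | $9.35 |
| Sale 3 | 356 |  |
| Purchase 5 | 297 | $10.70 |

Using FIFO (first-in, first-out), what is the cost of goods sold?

COGS = $4,559.75

Sale 1 (55) [FIFO — oldest first]: 55 @ $5.30 = $291.50
Sale 2 (228) [FIFO — oldest first]: 21 @ $5.30 + 47 @ $8.70 + 160 @ $5.70 = $1,432.20
Sale 3 (356) [FIFO — oldest first]: 137 @ $5.70 + 150 @ $9.40 + 69 @ $9.35 = $2,836.05
Total COGS = $291.50 + $1,432.20 + $2,836.05 = $4,559.75
Ending inventory: 192 @ $9.35 + 297 @ $10.70 = $4,973.10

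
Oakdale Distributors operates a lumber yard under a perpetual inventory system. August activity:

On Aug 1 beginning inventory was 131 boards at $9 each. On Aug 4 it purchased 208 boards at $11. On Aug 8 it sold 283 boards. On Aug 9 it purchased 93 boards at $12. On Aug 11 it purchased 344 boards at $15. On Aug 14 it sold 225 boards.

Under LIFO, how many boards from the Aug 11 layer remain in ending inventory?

Aug 8, 283 sold [LIFO — newest first]: 208 @ $11 + 75 @ $9 = $2,963
Aug 14, 225 sold [LIFO — newest first]: 225 @ $15 = $3,375
Total COGS = $2,963 + $3,375 = $6,338
Ending inventory: 56 @ $9 + 93 @ $12 + 119 @ $15 = $3,405
Check: goods available $9,743 = COGS $6,338 + ending $3,405

119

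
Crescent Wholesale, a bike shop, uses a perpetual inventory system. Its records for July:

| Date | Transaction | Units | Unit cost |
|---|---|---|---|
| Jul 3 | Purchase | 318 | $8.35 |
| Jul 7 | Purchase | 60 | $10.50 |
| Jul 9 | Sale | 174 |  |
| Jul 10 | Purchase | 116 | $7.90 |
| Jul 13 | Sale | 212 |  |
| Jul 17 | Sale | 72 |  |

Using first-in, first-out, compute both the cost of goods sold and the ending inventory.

Jul 9, 174 sold [FIFO — oldest first]: 174 @ $8.35 = $1,452.90
Jul 13, 212 sold [FIFO — oldest first]: 144 @ $8.35 + 60 @ $10.50 + 8 @ $7.90 = $1,895.60
Jul 17, 72 sold [FIFO — oldest first]: 72 @ $7.90 = $568.80
Total COGS = $1,452.90 + $1,895.60 + $568.80 = $3,917.30
Ending inventory: 36 @ $7.90 = $284.40

COGS = $3,917.30; ending inventory = $284.40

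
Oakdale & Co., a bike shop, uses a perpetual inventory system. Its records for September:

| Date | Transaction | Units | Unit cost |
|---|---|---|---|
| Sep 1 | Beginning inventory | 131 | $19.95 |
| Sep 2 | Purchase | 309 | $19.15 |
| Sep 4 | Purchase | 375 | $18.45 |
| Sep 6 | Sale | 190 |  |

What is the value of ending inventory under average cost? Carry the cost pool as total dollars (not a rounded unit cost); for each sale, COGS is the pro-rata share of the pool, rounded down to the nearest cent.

After Sep 1: 131 on hand, pool $2,613.45 (≈ $19.9500 each)
After Sep 2: 440 on hand, pool $8,530.80 (≈ $19.3882 each)
After Sep 4: 815 on hand, pool $15,449.55 (≈ $18.9565 each)
Sep 6, sell 190: 190/815 × $15,449.55 → $3,601.73
Ending inventory (cost pool remaining) = $11,847.82

Ending inventory = $11,847.82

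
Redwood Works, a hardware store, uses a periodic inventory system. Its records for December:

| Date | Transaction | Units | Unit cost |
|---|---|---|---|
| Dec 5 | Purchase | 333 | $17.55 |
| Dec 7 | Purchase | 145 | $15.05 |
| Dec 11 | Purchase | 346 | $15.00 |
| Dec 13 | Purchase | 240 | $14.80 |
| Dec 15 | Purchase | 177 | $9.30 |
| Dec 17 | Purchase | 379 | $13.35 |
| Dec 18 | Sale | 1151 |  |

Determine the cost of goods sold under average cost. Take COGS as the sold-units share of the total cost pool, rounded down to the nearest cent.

Dec 18, sell 1151: 1151/1620 × $23,474.15 → $16,678.23
Ending inventory (cost pool remaining) = $6,795.92

COGS = $16,678.23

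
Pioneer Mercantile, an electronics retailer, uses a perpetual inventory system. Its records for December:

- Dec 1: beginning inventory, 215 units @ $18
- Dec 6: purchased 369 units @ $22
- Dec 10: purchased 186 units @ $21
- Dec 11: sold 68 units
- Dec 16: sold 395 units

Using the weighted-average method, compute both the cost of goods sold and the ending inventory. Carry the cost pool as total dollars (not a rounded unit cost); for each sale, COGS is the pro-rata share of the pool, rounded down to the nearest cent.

After Dec 1: 215 on hand, pool $3,870.00 (≈ $18.0000 each)
After Dec 6: 584 on hand, pool $11,988.00 (≈ $20.5274 each)
After Dec 10: 770 on hand, pool $15,894.00 (≈ $20.6416 each)
Dec 11, sell 68: 68/770 × $15,894.00 → $1,403.62
Dec 16, sell 395: 395/702 × $14,490.38 → $8,153.41
Total COGS = $1,403.62 + $8,153.41 = $9,557.03
Ending inventory (cost pool remaining) = $6,336.97

COGS = $9,557.03; ending inventory = $6,336.97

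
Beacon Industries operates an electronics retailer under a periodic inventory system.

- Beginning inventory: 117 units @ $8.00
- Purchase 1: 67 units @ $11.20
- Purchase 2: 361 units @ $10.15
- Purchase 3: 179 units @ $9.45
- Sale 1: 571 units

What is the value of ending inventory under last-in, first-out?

Ending inventory = $1,339.20

Sale 1 (571) [LIFO — newest first]: 179 @ $9.45 + 361 @ $10.15 + 31 @ $11.20 = $5,702.90
Ending inventory: 117 @ $8.00 + 36 @ $11.20 = $1,339.20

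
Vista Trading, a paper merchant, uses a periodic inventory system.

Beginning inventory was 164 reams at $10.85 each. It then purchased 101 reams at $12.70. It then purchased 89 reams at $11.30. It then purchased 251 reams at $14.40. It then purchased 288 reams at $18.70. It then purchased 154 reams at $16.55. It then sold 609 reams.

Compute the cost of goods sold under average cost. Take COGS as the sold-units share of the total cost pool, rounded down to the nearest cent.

Sale 1, sell 609: 609/1047 × $15,616.50 → $9,083.52
Ending inventory (cost pool remaining) = $6,532.98
Check: goods available $15,616.50 = COGS $9,083.52 + ending $6,532.98

COGS = $9,083.52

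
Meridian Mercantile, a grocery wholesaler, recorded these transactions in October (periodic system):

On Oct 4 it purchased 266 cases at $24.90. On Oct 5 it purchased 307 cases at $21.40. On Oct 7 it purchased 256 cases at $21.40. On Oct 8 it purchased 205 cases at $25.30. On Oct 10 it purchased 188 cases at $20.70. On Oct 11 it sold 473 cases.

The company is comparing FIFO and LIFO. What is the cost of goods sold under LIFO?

FIFO COGS: 266 @ $24.90 + 207 @ $21.40 = $11,053.20
LIFO COGS: 188 @ $20.70 + 205 @ $25.30 + 80 @ $21.40 = $10,790.10

COGS = $10,790.10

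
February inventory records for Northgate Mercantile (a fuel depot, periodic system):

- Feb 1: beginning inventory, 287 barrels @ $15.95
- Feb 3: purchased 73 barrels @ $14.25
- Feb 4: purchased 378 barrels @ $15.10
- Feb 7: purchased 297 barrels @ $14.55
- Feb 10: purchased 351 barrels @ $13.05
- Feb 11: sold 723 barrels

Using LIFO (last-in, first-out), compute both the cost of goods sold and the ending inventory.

Feb 11, 723 sold [LIFO — newest first]: 351 @ $13.05 + 297 @ $14.55 + 75 @ $15.10 = $10,034.40
Ending inventory: 287 @ $15.95 + 73 @ $14.25 + 303 @ $15.10 = $10,193.20
Check: goods available $20,227.60 = COGS $10,034.40 + ending $10,193.20

COGS = $10,034.40; ending inventory = $10,193.20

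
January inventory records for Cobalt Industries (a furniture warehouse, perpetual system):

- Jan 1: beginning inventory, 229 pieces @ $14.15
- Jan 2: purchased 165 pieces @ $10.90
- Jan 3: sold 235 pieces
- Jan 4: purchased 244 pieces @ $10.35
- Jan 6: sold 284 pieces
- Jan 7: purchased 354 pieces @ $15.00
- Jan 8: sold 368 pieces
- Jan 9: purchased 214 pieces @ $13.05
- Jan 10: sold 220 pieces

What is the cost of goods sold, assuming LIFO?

COGS = $14,266.10

Jan 3, 235 sold [LIFO — newest first]: 165 @ $10.90 + 70 @ $14.15 = $2,789.00
Jan 6, 284 sold [LIFO — newest first]: 244 @ $10.35 + 40 @ $14.15 = $3,091.40
Jan 8, 368 sold [LIFO — newest first]: 354 @ $15.00 + 14 @ $14.15 = $5,508.10
Jan 10, 220 sold [LIFO — newest first]: 214 @ $13.05 + 6 @ $14.15 = $2,877.60
Total COGS = $2,789.00 + $3,091.40 + $5,508.10 + $2,877.60 = $14,266.10
Ending inventory: 99 @ $14.15 = $1,400.85
Check: goods available $15,666.95 = COGS $14,266.10 + ending $1,400.85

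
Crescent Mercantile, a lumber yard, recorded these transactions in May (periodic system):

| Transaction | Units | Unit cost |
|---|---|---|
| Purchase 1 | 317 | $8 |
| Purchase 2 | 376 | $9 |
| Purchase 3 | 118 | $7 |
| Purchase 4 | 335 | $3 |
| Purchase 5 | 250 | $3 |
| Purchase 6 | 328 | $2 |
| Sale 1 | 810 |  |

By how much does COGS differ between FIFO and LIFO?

FIFO COGS: 317 @ $8 + 376 @ $9 + 117 @ $7 = $6,739
LIFO COGS: 328 @ $2 + 250 @ $3 + 232 @ $3 = $2,102
Difference = |$6,739 − $2,102| = $4,637

$4,637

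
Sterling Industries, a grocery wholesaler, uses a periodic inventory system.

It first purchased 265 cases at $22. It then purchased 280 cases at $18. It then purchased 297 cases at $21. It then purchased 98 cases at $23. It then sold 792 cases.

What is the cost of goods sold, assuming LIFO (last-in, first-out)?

Sale 1 (792) [LIFO — newest first]: 98 @ $23 + 297 @ $21 + 280 @ $18 + 117 @ $22 = $16,105
Ending inventory: 148 @ $22 = $3,256

COGS = $16,105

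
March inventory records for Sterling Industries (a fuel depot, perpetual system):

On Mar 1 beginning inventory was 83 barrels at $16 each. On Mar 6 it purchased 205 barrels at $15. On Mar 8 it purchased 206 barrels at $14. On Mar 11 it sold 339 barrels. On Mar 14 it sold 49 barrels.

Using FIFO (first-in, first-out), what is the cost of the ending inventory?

Ending inventory = $1,484

Mar 11, 339 sold [FIFO — oldest first]: 83 @ $16 + 205 @ $15 + 51 @ $14 = $5,117
Mar 14, 49 sold [FIFO — oldest first]: 49 @ $14 = $686
Total COGS = $5,117 + $686 = $5,803
Ending inventory: 106 @ $14 = $1,484
Check: goods available $7,287 = COGS $5,803 + ending $1,484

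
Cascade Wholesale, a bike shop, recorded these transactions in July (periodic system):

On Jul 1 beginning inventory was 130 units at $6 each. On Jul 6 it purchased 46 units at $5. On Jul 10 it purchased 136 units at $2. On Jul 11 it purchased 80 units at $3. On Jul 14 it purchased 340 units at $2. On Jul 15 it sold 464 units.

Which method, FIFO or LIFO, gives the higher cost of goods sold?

FIFO COGS: 130 @ $6 + 46 @ $5 + 136 @ $2 + 80 @ $3 + 72 @ $2 = $1,666
LIFO COGS: 340 @ $2 + 80 @ $3 + 44 @ $2 = $1,008

FIFO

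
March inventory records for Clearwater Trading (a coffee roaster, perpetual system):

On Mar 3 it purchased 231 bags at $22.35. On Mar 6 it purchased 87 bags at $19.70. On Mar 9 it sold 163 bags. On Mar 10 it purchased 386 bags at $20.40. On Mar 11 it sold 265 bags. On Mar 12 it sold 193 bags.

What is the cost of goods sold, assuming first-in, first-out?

COGS = $13,057.95

Mar 9, 163 sold [FIFO — oldest first]: 163 @ $22.35 = $3,643.05
Mar 11, 265 sold [FIFO — oldest first]: 68 @ $22.35 + 87 @ $19.70 + 110 @ $20.40 = $5,477.70
Mar 12, 193 sold [FIFO — oldest first]: 193 @ $20.40 = $3,937.20
Total COGS = $3,643.05 + $5,477.70 + $3,937.20 = $13,057.95
Ending inventory: 83 @ $20.40 = $1,693.20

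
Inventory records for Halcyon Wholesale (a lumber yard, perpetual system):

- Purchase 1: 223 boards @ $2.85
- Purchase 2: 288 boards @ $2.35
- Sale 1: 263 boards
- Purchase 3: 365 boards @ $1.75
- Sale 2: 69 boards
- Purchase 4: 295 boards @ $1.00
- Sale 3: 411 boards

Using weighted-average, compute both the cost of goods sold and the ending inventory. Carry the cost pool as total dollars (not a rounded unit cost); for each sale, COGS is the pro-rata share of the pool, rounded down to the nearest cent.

After Purchase 1: 223 on hand, pool $635.55 (≈ $2.8500 each)
After Purchase 2: 511 on hand, pool $1,312.35 (≈ $2.5682 each)
Sale 1, sell 263: 263/511 × $1,312.35 → $675.43
After Purchase 3: 613 on hand, pool $1,275.67 (≈ $2.0810 each)
Sale 2, sell 69: 69/613 × $1,275.67 → $143.59
After Purchase 4: 839 on hand, pool $1,427.08 (≈ $1.7009 each)
Sale 3, sell 411: 411/839 × $1,427.08 → $699.08
Total COGS = $675.43 + $143.59 + $699.08 = $1,518.10
Ending inventory (cost pool remaining) = $728.00

COGS = $1,518.10; ending inventory = $728.00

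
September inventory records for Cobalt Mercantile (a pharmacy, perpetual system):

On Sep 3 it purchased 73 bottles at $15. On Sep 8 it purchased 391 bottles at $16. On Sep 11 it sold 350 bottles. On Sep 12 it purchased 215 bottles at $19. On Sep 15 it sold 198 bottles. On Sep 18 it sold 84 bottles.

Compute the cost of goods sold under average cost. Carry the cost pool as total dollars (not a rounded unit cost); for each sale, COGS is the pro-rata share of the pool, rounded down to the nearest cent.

COGS = $10,594.41

After Sep 3: 73 on hand, pool $1,095.00 (≈ $15.0000 each)
After Sep 8: 464 on hand, pool $7,351.00 (≈ $15.8427 each)
Sep 11, sell 350: 350/464 × $7,351.00 → $5,544.93
After Sep 12: 329 on hand, pool $5,891.07 (≈ $17.9060 each)
Sep 15, sell 198: 198/329 × $5,891.07 → $3,545.38
Sep 18, sell 84: 84/131 × $2,345.69 → $1,504.10
Total COGS = $5,544.93 + $3,545.38 + $1,504.10 = $10,594.41
Ending inventory (cost pool remaining) = $841.59
Check: goods available $11,436.00 = COGS $10,594.41 + ending $841.59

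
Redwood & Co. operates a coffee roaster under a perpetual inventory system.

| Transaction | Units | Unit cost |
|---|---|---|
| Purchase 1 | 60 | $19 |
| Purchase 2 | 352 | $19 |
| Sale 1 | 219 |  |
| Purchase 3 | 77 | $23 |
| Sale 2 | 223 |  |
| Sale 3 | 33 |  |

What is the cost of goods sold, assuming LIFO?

COGS = $9,333

Sale 1 (219) [LIFO — newest first]: 219 @ $19 = $4,161
Sale 2 (223) [LIFO — newest first]: 77 @ $23 + 133 @ $19 + 13 @ $19 = $4,545
Sale 3 (33) [LIFO — newest first]: 33 @ $19 = $627
Total COGS = $4,161 + $4,545 + $627 = $9,333
Ending inventory: 14 @ $19 = $266
Check: goods available $9,599 = COGS $9,333 + ending $266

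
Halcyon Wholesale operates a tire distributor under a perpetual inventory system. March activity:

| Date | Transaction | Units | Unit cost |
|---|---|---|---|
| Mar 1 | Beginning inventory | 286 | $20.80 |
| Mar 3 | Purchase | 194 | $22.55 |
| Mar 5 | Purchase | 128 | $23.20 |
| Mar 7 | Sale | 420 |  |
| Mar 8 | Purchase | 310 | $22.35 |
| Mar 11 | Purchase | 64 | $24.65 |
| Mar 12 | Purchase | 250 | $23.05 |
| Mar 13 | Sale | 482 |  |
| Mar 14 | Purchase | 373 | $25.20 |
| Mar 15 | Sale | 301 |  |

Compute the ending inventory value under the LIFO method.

Mar 7, 420 sold [LIFO — newest first]: 128 @ $23.20 + 194 @ $22.55 + 98 @ $20.80 = $9,382.70
Mar 13, 482 sold [LIFO — newest first]: 250 @ $23.05 + 64 @ $24.65 + 168 @ $22.35 = $11,094.90
Mar 15, 301 sold [LIFO — newest first]: 301 @ $25.20 = $7,585.20
Total COGS = $9,382.70 + $11,094.90 + $7,585.20 = $28,062.80
Ending inventory: 188 @ $20.80 + 142 @ $22.35 + 72 @ $25.20 = $8,898.50

Ending inventory = $8,898.50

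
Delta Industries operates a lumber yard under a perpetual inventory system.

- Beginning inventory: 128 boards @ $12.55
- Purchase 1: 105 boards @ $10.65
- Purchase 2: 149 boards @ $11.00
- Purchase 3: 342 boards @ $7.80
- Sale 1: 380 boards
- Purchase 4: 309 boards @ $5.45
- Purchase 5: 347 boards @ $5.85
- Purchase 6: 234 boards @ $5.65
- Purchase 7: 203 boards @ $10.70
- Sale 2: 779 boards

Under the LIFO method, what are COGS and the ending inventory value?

COGS = $8,580.50; ending inventory = $5,658.95

Sale 1 (380) [LIFO — newest first]: 342 @ $7.80 + 38 @ $11.00 = $3,085.60
Sale 2 (779) [LIFO — newest first]: 203 @ $10.70 + 234 @ $5.65 + 342 @ $5.85 = $5,494.90
Total COGS = $3,085.60 + $5,494.90 = $8,580.50
Ending inventory: 128 @ $12.55 + 105 @ $10.65 + 111 @ $11.00 + 309 @ $5.45 + 5 @ $5.85 = $5,658.95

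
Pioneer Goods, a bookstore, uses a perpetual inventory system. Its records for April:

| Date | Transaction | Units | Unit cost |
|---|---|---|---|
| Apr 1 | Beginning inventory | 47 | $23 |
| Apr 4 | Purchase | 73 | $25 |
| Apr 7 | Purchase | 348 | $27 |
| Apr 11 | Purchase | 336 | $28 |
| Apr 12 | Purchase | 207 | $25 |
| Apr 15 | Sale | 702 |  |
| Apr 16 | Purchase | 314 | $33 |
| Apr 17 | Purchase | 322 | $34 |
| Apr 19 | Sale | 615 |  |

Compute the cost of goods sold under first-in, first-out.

COGS = $36,983

Apr 15, 702 sold [FIFO — oldest first]: 47 @ $23 + 73 @ $25 + 348 @ $27 + 234 @ $28 = $18,854
Apr 19, 615 sold [FIFO — oldest first]: 102 @ $28 + 207 @ $25 + 306 @ $33 = $18,129
Total COGS = $18,854 + $18,129 = $36,983
Ending inventory: 8 @ $33 + 322 @ $34 = $11,212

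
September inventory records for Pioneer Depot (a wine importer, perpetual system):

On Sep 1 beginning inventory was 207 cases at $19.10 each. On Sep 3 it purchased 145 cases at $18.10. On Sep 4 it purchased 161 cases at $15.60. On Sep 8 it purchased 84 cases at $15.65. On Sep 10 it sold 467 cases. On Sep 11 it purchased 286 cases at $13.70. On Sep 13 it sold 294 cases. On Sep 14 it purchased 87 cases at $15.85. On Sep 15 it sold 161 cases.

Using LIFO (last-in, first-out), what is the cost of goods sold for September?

Sep 10, 467 sold [LIFO — newest first]: 84 @ $15.65 + 161 @ $15.60 + 145 @ $18.10 + 77 @ $19.10 = $7,921.40
Sep 13, 294 sold [LIFO — newest first]: 286 @ $13.70 + 8 @ $19.10 = $4,071.00
Sep 15, 161 sold [LIFO — newest first]: 87 @ $15.85 + 74 @ $19.10 = $2,792.35
Total COGS = $7,921.40 + $4,071.00 + $2,792.35 = $14,784.75
Ending inventory: 48 @ $19.10 = $916.80

COGS = $14,784.75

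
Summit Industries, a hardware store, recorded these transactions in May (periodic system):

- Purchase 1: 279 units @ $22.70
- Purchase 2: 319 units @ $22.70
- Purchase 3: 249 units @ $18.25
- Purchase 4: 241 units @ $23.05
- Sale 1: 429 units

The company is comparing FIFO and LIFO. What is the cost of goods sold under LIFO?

COGS = $8,986.05

FIFO COGS: 279 @ $22.70 + 150 @ $22.70 = $9,738.30
LIFO COGS: 241 @ $23.05 + 188 @ $18.25 = $8,986.05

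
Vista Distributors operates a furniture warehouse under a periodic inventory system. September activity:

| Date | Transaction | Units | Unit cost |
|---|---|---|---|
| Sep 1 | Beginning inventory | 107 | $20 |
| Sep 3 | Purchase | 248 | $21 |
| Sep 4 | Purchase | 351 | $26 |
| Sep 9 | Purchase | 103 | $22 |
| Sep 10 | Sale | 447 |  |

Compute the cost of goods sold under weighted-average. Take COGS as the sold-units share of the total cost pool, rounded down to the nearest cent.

COGS = $10,354.48

Sep 10, sell 447: 447/809 × $18,740.00 → $10,354.48
Ending inventory (cost pool remaining) = $8,385.52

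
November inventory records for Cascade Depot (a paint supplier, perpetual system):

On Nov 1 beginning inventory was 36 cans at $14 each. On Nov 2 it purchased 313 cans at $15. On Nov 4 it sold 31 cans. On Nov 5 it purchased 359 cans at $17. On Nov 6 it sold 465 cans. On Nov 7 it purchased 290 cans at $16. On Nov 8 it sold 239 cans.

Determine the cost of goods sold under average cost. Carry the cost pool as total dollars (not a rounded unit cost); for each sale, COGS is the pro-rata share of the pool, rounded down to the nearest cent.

After Nov 1: 36 on hand, pool $504.00 (≈ $14.0000 each)
After Nov 2: 349 on hand, pool $5,199.00 (≈ $14.8968 each)
Nov 4, sell 31: 31/349 × $5,199.00 → $461.80
After Nov 5: 677 on hand, pool $10,840.20 (≈ $16.0121 each)
Nov 6, sell 465: 465/677 × $10,840.20 → $7,445.63
After Nov 7: 502 on hand, pool $8,034.57 (≈ $16.0051 each)
Nov 8, sell 239: 239/502 × $8,034.57 → $3,825.22
Total COGS = $461.80 + $7,445.63 + $3,825.22 = $11,732.65
Ending inventory (cost pool remaining) = $4,209.35

COGS = $11,732.65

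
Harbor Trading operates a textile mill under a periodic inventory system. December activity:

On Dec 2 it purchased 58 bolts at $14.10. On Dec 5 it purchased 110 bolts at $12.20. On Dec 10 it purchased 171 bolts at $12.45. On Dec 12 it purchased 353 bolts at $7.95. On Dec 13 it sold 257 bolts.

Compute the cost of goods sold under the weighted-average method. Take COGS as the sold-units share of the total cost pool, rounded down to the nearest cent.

Dec 13, sell 257: 257/692 × $7,095.10 → $2,635.02
Ending inventory (cost pool remaining) = $4,460.08

COGS = $2,635.02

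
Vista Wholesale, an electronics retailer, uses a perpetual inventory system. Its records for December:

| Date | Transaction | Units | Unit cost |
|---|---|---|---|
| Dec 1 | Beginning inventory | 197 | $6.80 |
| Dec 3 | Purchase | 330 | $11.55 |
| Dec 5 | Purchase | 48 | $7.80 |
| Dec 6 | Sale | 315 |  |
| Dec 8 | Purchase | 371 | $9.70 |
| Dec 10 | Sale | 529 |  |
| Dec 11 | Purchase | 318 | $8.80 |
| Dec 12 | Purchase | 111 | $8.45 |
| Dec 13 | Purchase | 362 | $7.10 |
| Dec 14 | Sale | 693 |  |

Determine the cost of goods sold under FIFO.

Dec 6, 315 sold [FIFO — oldest first]: 197 @ $6.80 + 118 @ $11.55 = $2,702.50
Dec 10, 529 sold [FIFO — oldest first]: 212 @ $11.55 + 48 @ $7.80 + 269 @ $9.70 = $5,432.30
Dec 14, 693 sold [FIFO — oldest first]: 102 @ $9.70 + 318 @ $8.80 + 111 @ $8.45 + 162 @ $7.10 = $5,875.95
Total COGS = $2,702.50 + $5,432.30 + $5,875.95 = $14,010.75
Ending inventory: 200 @ $7.10 = $1,420.00

COGS = $14,010.75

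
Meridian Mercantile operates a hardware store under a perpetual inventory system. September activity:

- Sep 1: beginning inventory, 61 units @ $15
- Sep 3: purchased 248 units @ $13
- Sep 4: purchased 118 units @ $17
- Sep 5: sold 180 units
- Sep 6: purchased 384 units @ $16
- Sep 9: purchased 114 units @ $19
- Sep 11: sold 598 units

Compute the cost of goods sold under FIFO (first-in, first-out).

Sep 5, 180 sold [FIFO — oldest first]: 61 @ $15 + 119 @ $13 = $2,462
Sep 11, 598 sold [FIFO — oldest first]: 129 @ $13 + 118 @ $17 + 351 @ $16 = $9,299
Total COGS = $2,462 + $9,299 = $11,761
Ending inventory: 33 @ $16 + 114 @ $19 = $2,694
Check: goods available $14,455 = COGS $11,761 + ending $2,694

COGS = $11,761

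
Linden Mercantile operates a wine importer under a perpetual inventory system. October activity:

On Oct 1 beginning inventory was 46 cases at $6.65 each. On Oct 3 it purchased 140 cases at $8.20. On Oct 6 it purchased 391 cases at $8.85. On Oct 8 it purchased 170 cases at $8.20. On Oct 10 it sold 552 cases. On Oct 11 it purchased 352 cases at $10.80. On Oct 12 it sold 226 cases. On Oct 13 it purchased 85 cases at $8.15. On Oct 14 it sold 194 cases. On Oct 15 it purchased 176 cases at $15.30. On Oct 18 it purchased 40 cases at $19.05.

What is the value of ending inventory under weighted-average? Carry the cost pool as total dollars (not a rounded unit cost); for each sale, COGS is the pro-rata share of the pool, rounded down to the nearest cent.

After Oct 1: 46 on hand, pool $305.90 (≈ $6.6500 each)
After Oct 3: 186 on hand, pool $1,453.90 (≈ $7.8167 each)
After Oct 6: 577 on hand, pool $4,914.25 (≈ $8.5169 each)
After Oct 8: 747 on hand, pool $6,308.25 (≈ $8.4448 each)
Oct 10, sell 552: 552/747 × $6,308.25 → $4,661.51
After Oct 11: 547 on hand, pool $5,448.34 (≈ $9.9604 each)
Oct 12, sell 226: 226/547 × $5,448.34 → $2,251.05
After Oct 13: 406 on hand, pool $3,890.04 (≈ $9.5814 each)
Oct 14, sell 194: 194/406 × $3,890.04 → $1,858.78
After Oct 15: 388 on hand, pool $4,724.06 (≈ $12.1754 each)
After Oct 18: 428 on hand, pool $5,486.06 (≈ $12.8179 each)
Total COGS = $4,661.51 + $2,251.05 + $1,858.78 = $8,771.34
Ending inventory (cost pool remaining) = $5,486.06
Check: goods available $14,257.40 = COGS $8,771.34 + ending $5,486.06

Ending inventory = $5,486.06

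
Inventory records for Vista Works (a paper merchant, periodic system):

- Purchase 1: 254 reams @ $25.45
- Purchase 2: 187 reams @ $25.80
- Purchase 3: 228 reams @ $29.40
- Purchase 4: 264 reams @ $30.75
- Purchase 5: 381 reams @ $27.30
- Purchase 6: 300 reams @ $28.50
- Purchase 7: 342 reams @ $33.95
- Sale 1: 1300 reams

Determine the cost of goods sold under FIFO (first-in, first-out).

COGS = $36,129.20

Sale 1 (1300) [FIFO — oldest first]: 254 @ $25.45 + 187 @ $25.80 + 228 @ $29.40 + 264 @ $30.75 + 367 @ $27.30 = $36,129.20
Ending inventory: 14 @ $27.30 + 300 @ $28.50 + 342 @ $33.95 = $20,543.10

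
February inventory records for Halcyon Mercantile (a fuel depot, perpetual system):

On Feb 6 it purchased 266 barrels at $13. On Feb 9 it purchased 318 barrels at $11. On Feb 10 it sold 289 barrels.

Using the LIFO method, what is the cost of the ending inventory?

Ending inventory = $3,777

Feb 10, 289 sold [LIFO — newest first]: 289 @ $11 = $3,179
Ending inventory: 266 @ $13 + 29 @ $11 = $3,777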